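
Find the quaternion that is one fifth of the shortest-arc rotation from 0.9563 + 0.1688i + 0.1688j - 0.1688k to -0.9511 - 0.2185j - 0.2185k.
0.9695 + 0.1366i + 0.1816j - 0.0915k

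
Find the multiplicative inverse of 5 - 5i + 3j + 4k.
0.0667 + 0.0667i - 0.04j - 0.0533k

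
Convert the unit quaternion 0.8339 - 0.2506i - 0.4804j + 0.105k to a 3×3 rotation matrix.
[[0.5164, 0.0657, -0.8538], [0.4159, 0.8523, 0.3171], [0.7486, -0.5188, 0.4128]]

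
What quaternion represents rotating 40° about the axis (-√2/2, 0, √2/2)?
0.9397 - 0.2418i + 0.2418k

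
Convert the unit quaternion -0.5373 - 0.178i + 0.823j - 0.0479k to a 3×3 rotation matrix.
[[-0.3592, -0.3445, -0.8673], [-0.2415, 0.932, -0.2701], [0.9014, 0.1124, -0.418]]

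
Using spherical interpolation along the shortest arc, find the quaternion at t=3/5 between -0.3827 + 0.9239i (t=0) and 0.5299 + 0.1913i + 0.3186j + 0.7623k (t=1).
-0.6457 + 0.3824i - 0.2549j - 0.6098k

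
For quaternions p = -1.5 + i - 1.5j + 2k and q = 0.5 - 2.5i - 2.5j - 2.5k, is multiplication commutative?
No: pq = 3 + 13i + 0.5j - 1.5k ≠ 3 - 4.5i + 5.5j + 11k = qp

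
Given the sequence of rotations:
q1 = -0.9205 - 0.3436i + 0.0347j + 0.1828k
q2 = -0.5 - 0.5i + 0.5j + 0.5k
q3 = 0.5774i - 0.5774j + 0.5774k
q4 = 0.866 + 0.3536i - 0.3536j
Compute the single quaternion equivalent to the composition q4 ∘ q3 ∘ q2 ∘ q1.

q2 · q1 = 0.1797 + 0.7061i - 0.558j - 0.3972k
q3 · q2 · q1 = -0.5005 + 0.6553i + 0.5333j + 0.1893k
q4 · q3 · q2 · q1 = -0.4766 + 0.3236i + 0.5719j + 0.5842k
-0.4766 + 0.3236i + 0.5719j + 0.5842k


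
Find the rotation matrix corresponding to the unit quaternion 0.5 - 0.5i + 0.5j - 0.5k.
[[0, 0, 1], [-1, 0, 0], [0, -1, 0]]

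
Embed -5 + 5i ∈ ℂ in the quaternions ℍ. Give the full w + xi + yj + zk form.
-5 + 5i + 0j + 0k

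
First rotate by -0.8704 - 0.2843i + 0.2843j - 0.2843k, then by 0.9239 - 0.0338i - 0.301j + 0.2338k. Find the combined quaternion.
-0.6617 - 0.2141i + 0.4486j - 0.5613k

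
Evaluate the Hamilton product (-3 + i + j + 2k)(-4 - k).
14 - 5i - 3j - 5k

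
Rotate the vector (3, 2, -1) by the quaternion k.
(-3, -2, -1)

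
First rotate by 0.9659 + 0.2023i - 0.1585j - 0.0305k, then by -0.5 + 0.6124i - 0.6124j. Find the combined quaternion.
-0.7039 + 0.509i - 0.4936j + 0.0421k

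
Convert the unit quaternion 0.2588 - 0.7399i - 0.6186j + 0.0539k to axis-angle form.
axis = (-0.766, -0.6404, 0.0558), θ = 5π/6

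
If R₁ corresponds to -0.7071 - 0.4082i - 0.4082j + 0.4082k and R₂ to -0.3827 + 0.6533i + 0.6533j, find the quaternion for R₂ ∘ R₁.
0.804 - 0.0391i - 0.5724j - 0.1562k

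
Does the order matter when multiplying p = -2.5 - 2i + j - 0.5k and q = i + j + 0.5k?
Yes: pq = 1.25 - 1.5i - 2j - 4.25k ≠ 1.25 - 3.5i - 3j + 1.75k = qp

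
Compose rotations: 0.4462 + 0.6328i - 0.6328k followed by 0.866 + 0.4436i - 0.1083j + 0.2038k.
0.2347 + 0.8145i + 0.3614j - 0.3885k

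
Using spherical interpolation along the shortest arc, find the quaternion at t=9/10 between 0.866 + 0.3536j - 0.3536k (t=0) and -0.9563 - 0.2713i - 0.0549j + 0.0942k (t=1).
0.9576 + 0.2461i + 0.0866j - 0.1223k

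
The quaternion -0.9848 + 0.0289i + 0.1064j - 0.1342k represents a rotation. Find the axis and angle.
axis = (0.1664, 0.6126, -0.7727), θ = 340°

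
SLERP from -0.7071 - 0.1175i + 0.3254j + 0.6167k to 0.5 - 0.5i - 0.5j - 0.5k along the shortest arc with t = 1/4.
-0.6851 + 0.0437i + 0.3882j + 0.6148k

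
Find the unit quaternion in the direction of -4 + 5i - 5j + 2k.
-0.4781 + 0.5976i - 0.5976j + 0.239k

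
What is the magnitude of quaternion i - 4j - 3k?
√26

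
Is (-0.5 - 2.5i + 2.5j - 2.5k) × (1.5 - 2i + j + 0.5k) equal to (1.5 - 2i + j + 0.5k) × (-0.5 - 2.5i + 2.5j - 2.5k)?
No: pq = -7 + i + 9.5j - 1.5k ≠ -7 - 6.5i - 3j - 6.5k = qp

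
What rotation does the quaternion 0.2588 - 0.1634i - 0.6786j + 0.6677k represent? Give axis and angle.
axis = (-0.1692, -0.7025, 0.6913), θ = 5π/6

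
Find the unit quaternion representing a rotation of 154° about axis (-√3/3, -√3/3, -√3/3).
0.225 - 0.5626i - 0.5626j - 0.5626k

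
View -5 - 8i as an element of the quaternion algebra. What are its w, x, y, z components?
-5 - 8i + 0j + 0k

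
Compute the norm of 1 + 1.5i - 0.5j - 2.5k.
3.122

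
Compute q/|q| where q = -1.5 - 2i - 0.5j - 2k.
-0.4629 - 0.6172i - 0.1543j - 0.6172k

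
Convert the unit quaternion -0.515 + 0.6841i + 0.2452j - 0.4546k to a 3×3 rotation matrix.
[[0.4664, -0.1328, -0.8745], [0.8037, -0.3493, 0.4817], [-0.3694, -0.9276, -0.0562]]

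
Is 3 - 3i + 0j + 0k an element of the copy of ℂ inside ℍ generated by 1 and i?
Yes. The quaternion 3 - 3i has j- and k-coefficients y = z = 0, so it lies in the complex subalgebra spanned by 1 and i.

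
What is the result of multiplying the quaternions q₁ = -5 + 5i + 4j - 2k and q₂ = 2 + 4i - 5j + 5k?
-70k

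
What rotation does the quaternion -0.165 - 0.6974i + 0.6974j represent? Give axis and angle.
axis = (-√2/2, √2/2, 0), θ = 199°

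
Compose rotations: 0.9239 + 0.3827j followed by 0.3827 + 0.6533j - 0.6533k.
0.1036 + 0.25i + 0.75j - 0.6036k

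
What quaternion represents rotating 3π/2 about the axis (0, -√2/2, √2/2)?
-0.7071 - 0.5j + 0.5k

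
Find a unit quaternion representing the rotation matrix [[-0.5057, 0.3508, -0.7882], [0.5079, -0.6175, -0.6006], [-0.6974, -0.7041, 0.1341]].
0.0523 - 0.4944i - 0.4342j + 0.7512k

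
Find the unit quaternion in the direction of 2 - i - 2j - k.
0.6325 - 0.3162i - 0.6325j - 0.3162k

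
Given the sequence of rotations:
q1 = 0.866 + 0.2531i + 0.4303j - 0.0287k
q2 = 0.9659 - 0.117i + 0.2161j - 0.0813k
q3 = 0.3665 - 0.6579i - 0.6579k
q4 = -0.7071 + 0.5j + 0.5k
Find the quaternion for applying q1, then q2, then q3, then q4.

q2 · q1 = 0.7708 + 0.1719i + 0.5788j - 0.2032k
q3 · q2 · q1 = 0.2619 - 0.0633i - 0.0346j - 0.9624k
q4 · q3 · q2 · q1 = 0.3133 - 0.4191i + 0.1238j + 0.8431k
0.3133 - 0.4191i + 0.1238j + 0.8431k


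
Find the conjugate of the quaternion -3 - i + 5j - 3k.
-3 + i - 5j + 3k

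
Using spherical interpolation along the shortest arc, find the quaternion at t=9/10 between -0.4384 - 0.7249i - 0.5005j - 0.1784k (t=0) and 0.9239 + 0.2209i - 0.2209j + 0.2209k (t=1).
-0.9166 - 0.2942i + 0.1459j - 0.2281k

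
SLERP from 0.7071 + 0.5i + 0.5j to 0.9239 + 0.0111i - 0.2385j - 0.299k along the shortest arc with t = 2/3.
0.9541 + 0.2026i + 0.0192j - 0.2198k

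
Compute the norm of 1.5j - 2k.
2.5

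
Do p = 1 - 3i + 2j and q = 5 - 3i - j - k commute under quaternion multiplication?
No: pq = -2 - 20i + 6j + 8k ≠ -2 - 16i + 12j - 10k = qp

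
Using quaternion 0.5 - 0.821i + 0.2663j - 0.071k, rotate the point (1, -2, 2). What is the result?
(2.346, 1.774, 0.588)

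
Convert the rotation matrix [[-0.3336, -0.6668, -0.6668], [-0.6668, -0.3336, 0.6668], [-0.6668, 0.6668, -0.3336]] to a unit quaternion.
-0.5774i + 0.5774j + 0.5774k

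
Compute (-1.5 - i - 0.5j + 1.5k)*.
-1.5 + i + 0.5j - 1.5k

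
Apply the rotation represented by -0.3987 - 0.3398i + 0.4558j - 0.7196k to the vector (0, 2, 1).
(-1.642, -1.46, -0.416)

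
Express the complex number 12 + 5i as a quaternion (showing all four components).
12 + 5i + 0j + 0k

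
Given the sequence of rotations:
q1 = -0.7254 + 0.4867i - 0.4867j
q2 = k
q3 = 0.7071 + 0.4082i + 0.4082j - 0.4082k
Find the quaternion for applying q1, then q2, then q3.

q2 · q1 = 0.4867i + 0.4867j - 0.7254k
q3 · q2 · q1 = -0.6935 + 0.2467i + 0.4416j - 0.5129k
-0.6935 + 0.2467i + 0.4416j - 0.5129k


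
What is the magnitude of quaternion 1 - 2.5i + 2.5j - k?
3.808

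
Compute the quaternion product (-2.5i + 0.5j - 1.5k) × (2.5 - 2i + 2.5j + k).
-4.75 - 2i + 6.75j - 9k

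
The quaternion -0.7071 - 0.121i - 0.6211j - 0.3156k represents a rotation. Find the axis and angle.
axis = (-0.1711, -0.8784, -0.4463), θ = 3π/2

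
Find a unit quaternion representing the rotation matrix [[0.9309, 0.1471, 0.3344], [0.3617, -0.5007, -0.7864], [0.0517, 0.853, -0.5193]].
0.4772 + 0.8589i + 0.1481j + 0.1124k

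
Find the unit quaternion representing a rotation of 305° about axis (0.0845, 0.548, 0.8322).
-0.887 + 0.039i + 0.253j + 0.3843k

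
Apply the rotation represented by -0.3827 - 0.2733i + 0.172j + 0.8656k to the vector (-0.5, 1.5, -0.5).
(1.434, -0.638, 0.535)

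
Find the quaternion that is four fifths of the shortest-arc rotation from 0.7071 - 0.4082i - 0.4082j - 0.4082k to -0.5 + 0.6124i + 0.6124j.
0.5559 - 0.5847i - 0.5847j - 0.0857k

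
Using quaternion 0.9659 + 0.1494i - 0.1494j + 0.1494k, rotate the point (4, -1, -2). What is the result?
(4.464, 0.732, -0.732)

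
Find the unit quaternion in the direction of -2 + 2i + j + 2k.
-0.5547 + 0.5547i + 0.2774j + 0.5547k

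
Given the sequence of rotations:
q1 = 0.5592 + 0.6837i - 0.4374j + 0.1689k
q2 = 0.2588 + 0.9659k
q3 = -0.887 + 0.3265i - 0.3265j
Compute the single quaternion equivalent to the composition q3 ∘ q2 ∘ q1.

q2 · q1 = -0.0184 + 0.5994i + 0.5472j + 0.5838k
q3 · q2 · q1 = -0.0007 - 0.7283i - 0.67j - 0.1435k
-0.0007 - 0.7283i - 0.67j - 0.1435k


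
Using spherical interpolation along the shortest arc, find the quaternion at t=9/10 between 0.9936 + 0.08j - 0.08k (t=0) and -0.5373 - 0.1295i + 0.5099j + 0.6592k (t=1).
0.6175 + 0.1205i - 0.465j - 0.6228k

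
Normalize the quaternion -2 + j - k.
-0.8165 + 0.4082j - 0.4082k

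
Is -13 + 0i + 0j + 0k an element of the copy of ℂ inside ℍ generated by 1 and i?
Yes. The quaternion -13 has j- and k-coefficients y = z = 0, so it lies in the complex subalgebra spanned by 1 and i.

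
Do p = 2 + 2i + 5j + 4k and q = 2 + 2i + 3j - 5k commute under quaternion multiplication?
No: pq = 5 - 29i + 34j - 6k ≠ 5 + 45i - 2j + 2k = qp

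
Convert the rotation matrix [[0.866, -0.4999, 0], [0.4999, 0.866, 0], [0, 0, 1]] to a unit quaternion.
0.9659 + 0.2588k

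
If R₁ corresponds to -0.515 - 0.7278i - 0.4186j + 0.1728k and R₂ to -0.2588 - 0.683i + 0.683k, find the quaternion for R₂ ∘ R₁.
-0.4818 + 0.826i - 0.2707j - 0.1106k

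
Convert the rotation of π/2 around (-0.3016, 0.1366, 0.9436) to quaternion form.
0.7071 - 0.2133i + 0.0966j + 0.6672k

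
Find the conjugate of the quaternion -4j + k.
4j - k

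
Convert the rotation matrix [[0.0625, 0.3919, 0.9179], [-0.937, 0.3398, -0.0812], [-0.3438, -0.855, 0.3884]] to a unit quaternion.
0.6691 - 0.2891i + 0.4714j - 0.4965k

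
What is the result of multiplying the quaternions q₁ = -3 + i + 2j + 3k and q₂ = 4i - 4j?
4 + 24j - 12k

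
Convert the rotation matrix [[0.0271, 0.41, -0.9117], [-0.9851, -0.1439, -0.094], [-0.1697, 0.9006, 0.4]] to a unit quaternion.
0.5664 + 0.439i - 0.3275j - 0.6158k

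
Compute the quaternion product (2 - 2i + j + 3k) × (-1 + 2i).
2 + 6i + 5j - 5k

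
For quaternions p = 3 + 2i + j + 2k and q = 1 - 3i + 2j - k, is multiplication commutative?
No: pq = 9 - 12i + 3j + 6k ≠ 9 - 2i + 11j - 8k = qp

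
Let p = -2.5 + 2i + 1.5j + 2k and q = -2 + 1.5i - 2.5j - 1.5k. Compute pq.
8.75 - 5i + 9.25j - 7.5k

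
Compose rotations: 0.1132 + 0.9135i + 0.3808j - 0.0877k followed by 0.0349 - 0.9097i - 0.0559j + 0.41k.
0.8922 - 0.2223i + 0.3017j - 0.252k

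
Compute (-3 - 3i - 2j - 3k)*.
-3 + 3i + 2j + 3k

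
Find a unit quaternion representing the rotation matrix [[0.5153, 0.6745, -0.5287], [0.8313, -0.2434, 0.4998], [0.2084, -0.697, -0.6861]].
-0.3827 + 0.7818i + 0.4815j - 0.1024k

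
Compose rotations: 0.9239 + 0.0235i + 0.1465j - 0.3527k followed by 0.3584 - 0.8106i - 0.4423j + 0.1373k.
0.4634 - 0.6046i - 0.6388j - 0.1079k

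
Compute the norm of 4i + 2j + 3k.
√29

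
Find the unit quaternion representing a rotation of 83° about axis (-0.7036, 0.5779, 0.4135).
0.749 - 0.4662i + 0.3829j + 0.274k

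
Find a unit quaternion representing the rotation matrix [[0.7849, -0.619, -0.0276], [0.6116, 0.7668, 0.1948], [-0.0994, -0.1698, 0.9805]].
0.9397 - 0.097i + 0.0191j + 0.3274k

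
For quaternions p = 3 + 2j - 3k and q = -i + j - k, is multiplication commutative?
No: pq = -5 - 2i + 6j - k ≠ -5 - 4i - 5k = qp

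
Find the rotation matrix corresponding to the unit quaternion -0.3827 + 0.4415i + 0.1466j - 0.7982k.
[[-0.3172, -0.4815, -0.817], [0.7404, -0.6641, 0.1039], [-0.5926, -0.572, 0.5672]]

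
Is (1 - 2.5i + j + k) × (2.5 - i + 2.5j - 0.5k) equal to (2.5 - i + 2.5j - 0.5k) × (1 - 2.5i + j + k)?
No: pq = -2 - 10.25i + 2.75j - 3.25k ≠ -2 - 4.25i + 7.25j + 7.25k = qp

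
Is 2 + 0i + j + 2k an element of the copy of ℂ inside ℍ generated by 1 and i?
No. The quaternion 2 + j + 2k has j-coefficient y = 1 and k-coefficient z = 2, not both zero, so it does not lie in the complex subalgebra spanned by 1 and i.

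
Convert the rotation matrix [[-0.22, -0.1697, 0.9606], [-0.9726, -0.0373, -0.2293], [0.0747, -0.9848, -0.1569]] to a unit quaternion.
0.3827 - 0.4935i + 0.5787j - 0.5245k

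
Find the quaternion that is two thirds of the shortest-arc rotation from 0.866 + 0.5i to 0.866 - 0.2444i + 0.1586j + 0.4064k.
0.9493 + 0.0123i + 0.1142j + 0.2925k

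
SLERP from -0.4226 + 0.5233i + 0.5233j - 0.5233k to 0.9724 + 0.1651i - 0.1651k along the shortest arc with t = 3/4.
-0.9833 + 0.0331i + 0.1759j - 0.0331k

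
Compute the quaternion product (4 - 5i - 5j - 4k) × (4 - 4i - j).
-9 - 40i - 8j - 31k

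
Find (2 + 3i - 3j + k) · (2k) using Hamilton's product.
-2 - 6i - 6j + 4k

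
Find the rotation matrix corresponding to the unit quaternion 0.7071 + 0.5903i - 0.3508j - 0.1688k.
[[0.6969, -0.1754, -0.6954], [-0.6529, 0.2461, -0.7164], [0.2968, 0.9532, 0.057]]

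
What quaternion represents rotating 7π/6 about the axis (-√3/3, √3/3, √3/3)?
-0.2588 - 0.5577i + 0.5577j + 0.5577k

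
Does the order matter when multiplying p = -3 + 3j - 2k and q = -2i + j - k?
Yes: pq = -5 + 5i + j + 9k ≠ -5 + 7i - 7j - 3k = qp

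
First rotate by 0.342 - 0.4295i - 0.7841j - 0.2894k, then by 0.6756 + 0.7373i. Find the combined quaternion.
0.5477 - 0.038i - 0.3164j - 0.7736k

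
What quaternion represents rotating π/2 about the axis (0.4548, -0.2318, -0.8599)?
0.7071 + 0.3216i - 0.1639j - 0.608k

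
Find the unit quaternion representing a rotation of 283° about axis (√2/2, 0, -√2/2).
-0.7826 + 0.4402i - 0.4402k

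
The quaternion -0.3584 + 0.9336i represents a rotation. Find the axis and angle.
axis = (1, 0, 0), θ = 222°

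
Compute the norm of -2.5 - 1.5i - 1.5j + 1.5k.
√13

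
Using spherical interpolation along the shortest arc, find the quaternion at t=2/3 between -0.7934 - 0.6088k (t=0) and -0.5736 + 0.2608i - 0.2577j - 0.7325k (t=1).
-0.6622 + 0.1772i - 0.1751j - 0.7067k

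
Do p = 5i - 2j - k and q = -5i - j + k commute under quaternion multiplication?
No: pq = 24 - 3i - 15k ≠ 24 + 3i + 15k = qp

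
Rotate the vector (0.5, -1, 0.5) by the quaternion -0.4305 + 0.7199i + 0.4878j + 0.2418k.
(-0.743, 0.828, 0.512)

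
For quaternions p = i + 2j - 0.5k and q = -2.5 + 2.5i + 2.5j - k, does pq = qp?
No: pq = -8 - 3.25i - 5.25j - 1.25k ≠ -8 - 1.75i - 4.75j + 3.75k = qp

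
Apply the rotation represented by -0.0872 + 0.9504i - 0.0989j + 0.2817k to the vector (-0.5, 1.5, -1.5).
(-1.448, -1.494, 0.648)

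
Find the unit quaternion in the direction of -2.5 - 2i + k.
-0.7454 - 0.5963i + 0.2981k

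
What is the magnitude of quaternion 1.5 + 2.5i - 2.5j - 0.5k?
√15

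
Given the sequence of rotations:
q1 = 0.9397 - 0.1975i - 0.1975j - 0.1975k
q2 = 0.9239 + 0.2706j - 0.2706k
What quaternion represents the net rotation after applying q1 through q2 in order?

q2 · q1 = 0.8682 - 0.2894i + 0.1253j - 0.3833k
0.8682 - 0.2894i + 0.1253j - 0.3833k


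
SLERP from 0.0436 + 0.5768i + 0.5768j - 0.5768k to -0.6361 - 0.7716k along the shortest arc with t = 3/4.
-0.5148 + 0.1785i + 0.1785j - 0.8193k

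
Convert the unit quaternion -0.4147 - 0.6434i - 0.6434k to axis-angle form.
axis = (-√2/2, 0, -√2/2), θ = 229°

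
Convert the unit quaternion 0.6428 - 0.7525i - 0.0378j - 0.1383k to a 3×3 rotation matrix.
[[0.9589, 0.2347, 0.1595], [-0.1209, -0.1708, 0.9779], [0.2567, -0.957, -0.1354]]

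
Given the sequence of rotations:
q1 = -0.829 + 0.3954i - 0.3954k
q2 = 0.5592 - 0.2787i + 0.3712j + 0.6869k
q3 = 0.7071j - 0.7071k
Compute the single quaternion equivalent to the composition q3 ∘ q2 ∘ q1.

q2 · q1 = -0.0818 + 0.3054i - 0.1463j - 0.9373k
q3 · q2 · q1 = -0.5593 - 0.7662i - 0.2738j - 0.1581k
-0.5593 - 0.7662i - 0.2738j - 0.1581k


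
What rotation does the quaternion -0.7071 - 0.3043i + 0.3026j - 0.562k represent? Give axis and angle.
axis = (-0.4303, 0.4279, -0.7948), θ = 3π/2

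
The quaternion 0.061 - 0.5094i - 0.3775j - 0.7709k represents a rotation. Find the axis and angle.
axis = (-0.5103, -0.3782, -0.7723), θ = 173°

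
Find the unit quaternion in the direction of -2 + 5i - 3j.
-0.3244 + 0.8111i - 0.4867j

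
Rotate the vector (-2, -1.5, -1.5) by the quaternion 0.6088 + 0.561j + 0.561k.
(0.518, -2.866, -0.134)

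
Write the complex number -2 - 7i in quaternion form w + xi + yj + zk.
-2 - 7i + 0j + 0k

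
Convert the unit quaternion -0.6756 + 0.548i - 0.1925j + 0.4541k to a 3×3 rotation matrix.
[[0.5135, 0.4026, 0.7578], [-0.8246, -0.013, 0.5656], [0.2376, -0.9153, 0.3253]]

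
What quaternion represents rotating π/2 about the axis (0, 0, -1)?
0.7071 - 0.7071k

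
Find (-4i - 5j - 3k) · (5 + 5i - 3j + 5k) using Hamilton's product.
20 - 54i - 20j + 22k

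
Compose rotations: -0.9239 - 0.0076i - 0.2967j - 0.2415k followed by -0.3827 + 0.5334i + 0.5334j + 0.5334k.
0.6447 - 0.4605i - 0.2545j - 0.5546k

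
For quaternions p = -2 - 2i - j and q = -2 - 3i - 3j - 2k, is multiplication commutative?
No: pq = -5 + 12i + 4j + 7k ≠ -5 + 8i + 12j + k = qp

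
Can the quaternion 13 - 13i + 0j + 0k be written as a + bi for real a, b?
Yes. The quaternion 13 - 13i has j- and k-coefficients y = z = 0, so it lies in the complex subalgebra spanned by 1 and i.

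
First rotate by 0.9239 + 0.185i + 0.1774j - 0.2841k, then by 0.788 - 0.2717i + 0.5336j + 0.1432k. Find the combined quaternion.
0.7243 - 0.2822i + 0.5821j - 0.2385k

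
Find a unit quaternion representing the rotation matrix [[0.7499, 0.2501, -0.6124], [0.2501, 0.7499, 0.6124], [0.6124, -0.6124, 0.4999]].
0.866 - 0.3536i - 0.3536j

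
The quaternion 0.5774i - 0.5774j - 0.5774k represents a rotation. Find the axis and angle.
axis = (√3/3, -√3/3, -√3/3), θ = π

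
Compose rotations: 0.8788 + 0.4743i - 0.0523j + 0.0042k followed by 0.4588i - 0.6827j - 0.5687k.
-0.2509 + 0.3706i - 0.8716j - 0.2k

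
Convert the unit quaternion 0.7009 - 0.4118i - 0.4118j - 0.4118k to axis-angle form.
axis = (-√3/3, -√3/3, -√3/3), θ = 91°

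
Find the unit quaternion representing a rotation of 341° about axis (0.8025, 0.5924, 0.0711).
-0.9863 + 0.1325i + 0.0978j + 0.0117k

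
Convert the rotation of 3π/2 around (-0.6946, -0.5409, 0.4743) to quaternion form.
-0.7071 - 0.4912i - 0.3825j + 0.3354k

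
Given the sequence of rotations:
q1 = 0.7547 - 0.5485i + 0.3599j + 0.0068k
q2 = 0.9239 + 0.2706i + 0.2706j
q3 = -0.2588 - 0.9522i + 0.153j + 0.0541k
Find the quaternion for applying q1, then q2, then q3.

q2 · q1 = 0.7483 - 0.3007i + 0.5349j + 0.2521k
q3 · q2 · q1 = -0.5755 - 0.6251i + 0.1998j - 0.4881k
-0.5755 - 0.6251i + 0.1998j - 0.4881k


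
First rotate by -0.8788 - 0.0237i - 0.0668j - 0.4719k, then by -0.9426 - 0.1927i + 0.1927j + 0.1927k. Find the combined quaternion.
0.9276 + 0.1136i - 0.2019j + 0.2929k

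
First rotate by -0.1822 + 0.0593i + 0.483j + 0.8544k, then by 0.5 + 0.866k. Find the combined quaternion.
-0.831 - 0.3886i + 0.2929j + 0.2694k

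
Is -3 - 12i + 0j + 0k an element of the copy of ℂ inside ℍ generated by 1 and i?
Yes. The quaternion -3 - 12i has j- and k-coefficients y = z = 0, so it lies in the complex subalgebra spanned by 1 and i.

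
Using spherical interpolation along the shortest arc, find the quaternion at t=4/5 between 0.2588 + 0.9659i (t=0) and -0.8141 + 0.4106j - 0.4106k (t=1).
0.8082 + 0.2652i - 0.3718j + 0.3718k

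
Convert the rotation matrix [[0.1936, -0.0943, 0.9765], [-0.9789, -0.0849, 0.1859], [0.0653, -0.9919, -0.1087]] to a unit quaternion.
-0.5 + 0.5889i - 0.4556j + 0.4423k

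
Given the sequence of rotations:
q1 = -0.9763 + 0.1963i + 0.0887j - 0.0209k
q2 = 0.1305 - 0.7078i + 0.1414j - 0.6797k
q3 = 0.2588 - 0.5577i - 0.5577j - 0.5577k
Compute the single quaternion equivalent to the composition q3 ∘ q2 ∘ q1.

q2 · q1 = -0.0152 + 0.774i - 0.2747j + 0.5703k
q3 · q2 · q1 = 0.5926 - 0.2625i - 0.1762j + 0.7409k
0.5926 - 0.2625i - 0.1762j + 0.7409k


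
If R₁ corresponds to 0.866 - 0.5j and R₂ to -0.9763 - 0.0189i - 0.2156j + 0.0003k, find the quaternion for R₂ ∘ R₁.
-0.9533 - 0.0162i + 0.3014j + 0.0097k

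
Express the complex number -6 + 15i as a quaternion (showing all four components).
-6 + 15i + 0j + 0k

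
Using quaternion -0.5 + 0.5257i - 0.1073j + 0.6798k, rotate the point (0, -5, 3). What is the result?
(-0.369, 3.524, 4.631)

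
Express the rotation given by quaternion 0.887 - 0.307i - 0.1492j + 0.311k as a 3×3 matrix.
[[0.762, -0.4601, -0.4556], [0.6433, 0.6181, 0.4518], [0.0737, -0.6374, 0.767]]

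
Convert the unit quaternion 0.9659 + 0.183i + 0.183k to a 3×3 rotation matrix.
[[0.933, -0.3535, 0.067], [0.3535, 0.866, -0.3535], [0.067, 0.3535, 0.933]]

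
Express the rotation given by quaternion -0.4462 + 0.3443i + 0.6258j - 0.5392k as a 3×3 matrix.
[[-0.3647, -0.0503, -0.9298], [0.9121, 0.1814, -0.3676], [0.1872, -0.9821, -0.0203]]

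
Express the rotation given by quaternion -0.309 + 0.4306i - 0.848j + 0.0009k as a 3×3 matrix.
[[-0.4382, -0.7297, 0.5248], [-0.7309, 0.6292, 0.2646], [-0.5233, -0.2676, -0.809]]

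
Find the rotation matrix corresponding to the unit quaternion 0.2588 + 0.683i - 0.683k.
[[0.067, 0.3535, -0.933], [-0.3535, -0.866, -0.3535], [-0.933, 0.3535, 0.067]]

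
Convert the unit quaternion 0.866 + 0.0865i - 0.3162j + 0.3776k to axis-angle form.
axis = (0.173, -0.6323, 0.7551), θ = π/3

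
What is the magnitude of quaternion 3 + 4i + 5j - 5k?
√75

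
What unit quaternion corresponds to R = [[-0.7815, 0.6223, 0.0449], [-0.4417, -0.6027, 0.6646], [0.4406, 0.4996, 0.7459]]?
-0.3007 + 0.1372i + 0.329j + 0.8846k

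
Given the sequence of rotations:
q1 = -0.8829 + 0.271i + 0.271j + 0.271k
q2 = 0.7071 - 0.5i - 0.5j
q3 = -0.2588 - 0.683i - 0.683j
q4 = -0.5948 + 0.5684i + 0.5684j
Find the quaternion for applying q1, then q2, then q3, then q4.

q2 · q1 = -0.3533 + 0.4976i + 0.7686j + 0.1916k
q3 · q2 · q1 = 0.9562 - 0.0183i + 0.1733j - 0.2347k
q4 · q3 · q2 · q1 = -0.6568 + 0.421i + 0.5738j + 0.2485k
-0.6568 + 0.421i + 0.5738j + 0.2485k


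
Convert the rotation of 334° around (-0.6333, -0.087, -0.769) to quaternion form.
-0.9744 - 0.1425i - 0.0196j - 0.173k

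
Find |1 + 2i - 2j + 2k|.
√13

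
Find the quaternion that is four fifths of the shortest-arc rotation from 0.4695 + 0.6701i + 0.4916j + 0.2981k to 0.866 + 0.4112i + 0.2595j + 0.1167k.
0.8053 + 0.4766i + 0.3152j + 0.158k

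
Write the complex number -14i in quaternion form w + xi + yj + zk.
0 - 14i + 0j + 0k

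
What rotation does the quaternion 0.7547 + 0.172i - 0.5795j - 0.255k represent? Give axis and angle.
axis = (0.2622, -0.8833, -0.3887), θ = 82°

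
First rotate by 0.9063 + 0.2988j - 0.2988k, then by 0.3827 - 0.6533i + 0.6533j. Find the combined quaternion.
0.1516 - 0.7873i + 0.5112j - 0.3096k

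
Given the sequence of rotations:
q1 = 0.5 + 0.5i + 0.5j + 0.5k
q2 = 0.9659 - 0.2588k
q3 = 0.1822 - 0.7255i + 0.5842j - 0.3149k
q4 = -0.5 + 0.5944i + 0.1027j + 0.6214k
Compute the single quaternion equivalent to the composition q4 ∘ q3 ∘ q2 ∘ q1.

q2 · q1 = 0.6123 + 0.6123i + 0.3535j + 0.3535k
q3 · q2 · q1 = 0.4606 - 0.0148i + 0.4858j - 0.7426k
q4 · q3 · q2 · q1 = 0.1901 - 0.097i + 0.2366j + 0.9478k
0.1901 - 0.097i + 0.2366j + 0.9478k


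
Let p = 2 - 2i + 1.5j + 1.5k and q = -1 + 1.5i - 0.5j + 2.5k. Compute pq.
-2 + 9.5i + 4.75j + 2.25k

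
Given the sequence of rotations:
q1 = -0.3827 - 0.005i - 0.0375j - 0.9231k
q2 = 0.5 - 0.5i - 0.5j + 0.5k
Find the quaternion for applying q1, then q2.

q2 · q1 = 0.249 + 0.6692i - 0.2914j - 0.6367k
0.249 + 0.6692i - 0.2914j - 0.6367k


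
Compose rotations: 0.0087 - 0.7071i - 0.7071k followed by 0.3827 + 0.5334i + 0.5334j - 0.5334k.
0.0033 - 0.6431i + 0.759j + 0.1019k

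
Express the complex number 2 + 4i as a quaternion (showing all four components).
2 + 4i + 0j + 0k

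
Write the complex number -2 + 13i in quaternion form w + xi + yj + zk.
-2 + 13i + 0j + 0k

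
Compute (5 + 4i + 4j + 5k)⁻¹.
0.061 - 0.0488i - 0.0488j - 0.061k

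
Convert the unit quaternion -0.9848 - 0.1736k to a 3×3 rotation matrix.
[[0.9397, -0.3419, 0], [0.3419, 0.9397, 0], [0, 0, 1]]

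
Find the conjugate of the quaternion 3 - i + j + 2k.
3 + i - j - 2k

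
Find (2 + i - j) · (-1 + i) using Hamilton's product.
-3 + i + j + k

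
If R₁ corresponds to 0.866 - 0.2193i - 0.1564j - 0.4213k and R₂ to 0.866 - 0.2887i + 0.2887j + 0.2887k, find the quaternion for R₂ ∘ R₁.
0.8534 - 0.5164i - 0.0704j - 0.0064k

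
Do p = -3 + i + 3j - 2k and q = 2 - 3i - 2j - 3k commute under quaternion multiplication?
No: pq = -3 - 2i + 21j + 12k ≠ -3 + 24i + 3j - 2k = qp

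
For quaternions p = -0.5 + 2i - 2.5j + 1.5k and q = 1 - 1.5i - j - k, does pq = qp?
No: pq = 1.5 + 6.75i - 2.25j - 3.75k ≠ 1.5 - 1.25i - 1.75j + 7.75k = qp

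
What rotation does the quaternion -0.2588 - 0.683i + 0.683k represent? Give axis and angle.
axis = (-√2/2, 0, √2/2), θ = 7π/6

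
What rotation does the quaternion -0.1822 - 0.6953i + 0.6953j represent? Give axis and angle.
axis = (-√2/2, √2/2, 0), θ = 201°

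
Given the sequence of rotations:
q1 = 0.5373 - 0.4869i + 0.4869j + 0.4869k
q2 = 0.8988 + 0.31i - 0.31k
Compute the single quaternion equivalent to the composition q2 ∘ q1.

q2 · q1 = 0.7848 - 0.1201i + 0.4376j + 0.422k
0.7848 - 0.1201i + 0.4376j + 0.422k


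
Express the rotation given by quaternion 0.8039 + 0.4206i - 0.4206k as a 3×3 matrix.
[[0.6462, 0.6762, -0.3538], [-0.6762, 0.2924, -0.6762], [-0.3538, 0.6762, 0.6462]]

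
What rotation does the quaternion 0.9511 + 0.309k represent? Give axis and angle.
axis = (0, 0, 1), θ = 36°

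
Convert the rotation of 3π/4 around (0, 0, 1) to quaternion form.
0.3827 + 0.9239k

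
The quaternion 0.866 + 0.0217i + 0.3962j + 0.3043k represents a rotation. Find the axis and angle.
axis = (0.0434, 0.7923, 0.6085), θ = π/3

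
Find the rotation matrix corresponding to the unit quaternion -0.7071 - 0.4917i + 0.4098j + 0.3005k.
[[0.4835, 0.022, -0.8751], [-0.828, 0.3359, -0.4491], [0.284, 0.9417, 0.1806]]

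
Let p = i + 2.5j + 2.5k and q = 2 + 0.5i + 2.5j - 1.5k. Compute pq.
-3 - 8i + 7.75j + 6.25k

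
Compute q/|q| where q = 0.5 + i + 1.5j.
0.2673 + 0.5345i + 0.8018j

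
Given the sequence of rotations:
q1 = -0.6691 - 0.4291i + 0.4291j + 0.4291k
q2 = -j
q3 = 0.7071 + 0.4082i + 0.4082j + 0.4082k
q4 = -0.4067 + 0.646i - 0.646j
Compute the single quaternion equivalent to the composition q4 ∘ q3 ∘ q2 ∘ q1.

q2 · q1 = 0.4291 - 0.4291i + 0.6691j - 0.4291k
q3 · q2 · q1 = 0.3806 - 0.5765i + 0.6483j + 0.32k
q4 · q3 · q2 · q1 = 0.6364 + 0.2736i - 0.7163j - 0.0838k
0.6364 + 0.2736i - 0.7163j - 0.0838k


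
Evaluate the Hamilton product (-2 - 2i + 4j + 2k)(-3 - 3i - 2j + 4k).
32i - 6j + 2k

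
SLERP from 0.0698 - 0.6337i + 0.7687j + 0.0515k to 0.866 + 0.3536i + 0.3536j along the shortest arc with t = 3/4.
0.8002 + 0.0886i + 0.5929j + 0.0185k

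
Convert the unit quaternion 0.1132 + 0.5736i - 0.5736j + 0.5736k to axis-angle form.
axis = (√3/3, -√3/3, √3/3), θ = 167°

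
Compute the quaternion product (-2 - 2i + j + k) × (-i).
-2 + 2i - j + k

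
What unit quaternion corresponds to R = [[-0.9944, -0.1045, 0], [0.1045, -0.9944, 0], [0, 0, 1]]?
0.0523 + 0.9986k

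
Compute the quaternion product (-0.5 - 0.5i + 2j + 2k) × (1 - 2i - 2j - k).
4.5 + 2.5i - 1.5j + 7.5k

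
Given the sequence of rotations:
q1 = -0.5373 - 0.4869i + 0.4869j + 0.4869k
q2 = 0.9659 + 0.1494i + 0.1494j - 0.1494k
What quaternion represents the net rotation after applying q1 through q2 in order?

q2 · q1 = -0.4462 - 0.4051i + 0.39j + 0.6961k
-0.4462 - 0.4051i + 0.39j + 0.6961k


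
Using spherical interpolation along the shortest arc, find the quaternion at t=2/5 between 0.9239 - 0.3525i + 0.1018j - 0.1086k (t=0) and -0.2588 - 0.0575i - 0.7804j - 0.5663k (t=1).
0.8168 - 0.23i + 0.483j + 0.2159k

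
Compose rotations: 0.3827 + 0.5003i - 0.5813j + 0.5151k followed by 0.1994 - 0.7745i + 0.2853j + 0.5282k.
0.3576 + 0.2574i + 0.6565j + 0.6123k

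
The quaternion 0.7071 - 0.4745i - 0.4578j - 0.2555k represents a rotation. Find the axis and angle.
axis = (-0.671, -0.6474, -0.3613), θ = π/2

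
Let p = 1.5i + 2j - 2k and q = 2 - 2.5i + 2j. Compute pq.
-0.25 + 7i + 9j + 4k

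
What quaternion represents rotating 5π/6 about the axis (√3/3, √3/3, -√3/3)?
0.2588 + 0.5577i + 0.5577j - 0.5577k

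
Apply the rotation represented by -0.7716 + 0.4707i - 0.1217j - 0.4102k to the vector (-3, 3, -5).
(-3.153, -5.025, -2.794)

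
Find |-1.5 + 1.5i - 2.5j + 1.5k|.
√13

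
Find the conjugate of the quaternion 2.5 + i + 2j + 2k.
2.5 - i - 2j - 2k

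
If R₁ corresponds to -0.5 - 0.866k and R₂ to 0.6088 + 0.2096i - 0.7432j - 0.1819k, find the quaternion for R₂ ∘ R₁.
-0.4619 + 0.5388i + 0.5531j - 0.4363k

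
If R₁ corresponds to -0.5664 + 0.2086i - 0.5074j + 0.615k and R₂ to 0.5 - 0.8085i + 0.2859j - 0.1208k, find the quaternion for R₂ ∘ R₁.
0.1048 + 0.6768i + 0.0564j + 0.7265k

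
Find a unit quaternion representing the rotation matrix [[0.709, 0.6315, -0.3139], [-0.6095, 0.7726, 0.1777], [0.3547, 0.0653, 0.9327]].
0.9239 - 0.0304i - 0.1809j - 0.3358k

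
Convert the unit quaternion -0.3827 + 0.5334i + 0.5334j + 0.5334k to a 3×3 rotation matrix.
[[-0.1381, 0.9773, 0.1608], [0.1608, -0.1381, 0.9773], [0.9773, 0.1608, -0.1381]]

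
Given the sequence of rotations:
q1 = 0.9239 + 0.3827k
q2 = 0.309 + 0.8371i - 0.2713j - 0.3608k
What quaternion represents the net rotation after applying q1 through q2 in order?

q2 · q1 = 0.4236 + 0.6696i - 0.571j - 0.2151k
0.4236 + 0.6696i - 0.571j - 0.2151k


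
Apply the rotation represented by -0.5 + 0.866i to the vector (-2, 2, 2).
(-2, 0.732, -2.732)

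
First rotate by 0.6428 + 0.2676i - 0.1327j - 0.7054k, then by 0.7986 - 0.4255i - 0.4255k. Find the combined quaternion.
0.3271 - 0.1163i - 0.52j - 0.7804k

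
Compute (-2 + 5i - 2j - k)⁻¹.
-0.0588 - 0.1471i + 0.0588j + 0.0294k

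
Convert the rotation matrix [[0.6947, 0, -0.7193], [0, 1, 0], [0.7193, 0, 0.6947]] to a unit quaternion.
0.9205 - 0.3907j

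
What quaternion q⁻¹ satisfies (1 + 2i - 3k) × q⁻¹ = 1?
0.0714 - 0.1429i + 0.2143k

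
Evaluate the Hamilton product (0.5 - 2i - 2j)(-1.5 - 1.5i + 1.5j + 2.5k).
-0.75 - 2.75i + 8.75j - 4.75k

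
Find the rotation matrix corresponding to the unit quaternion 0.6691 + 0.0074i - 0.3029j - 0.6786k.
[[-0.1045, 0.9036, -0.4154], [-0.9126, 0.0789, 0.4012], [0.3953, 0.421, 0.8164]]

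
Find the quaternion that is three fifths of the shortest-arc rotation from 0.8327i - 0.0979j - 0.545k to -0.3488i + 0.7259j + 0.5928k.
0.5918i - 0.5118j - 0.6227k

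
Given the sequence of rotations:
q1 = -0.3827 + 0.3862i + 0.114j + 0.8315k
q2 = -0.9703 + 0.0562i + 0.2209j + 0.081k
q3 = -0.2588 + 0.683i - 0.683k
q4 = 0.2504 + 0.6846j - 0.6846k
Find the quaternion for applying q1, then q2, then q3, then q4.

q2 · q1 = 0.2571 - 0.2218i - 0.2106j - 0.9167k
q3 · q2 · q1 = -0.5412 + 0.0892i + 0.8321j - 0.0822k
q4 · q3 · q2 · q1 = -0.7614 + 0.5357i - 0.2232j + 0.2889k
-0.7614 + 0.5357i - 0.2232j + 0.2889k


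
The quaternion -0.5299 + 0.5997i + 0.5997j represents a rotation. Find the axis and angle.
axis = (√2/2, √2/2, 0), θ = 244°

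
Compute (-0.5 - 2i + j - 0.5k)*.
-0.5 + 2i - j + 0.5k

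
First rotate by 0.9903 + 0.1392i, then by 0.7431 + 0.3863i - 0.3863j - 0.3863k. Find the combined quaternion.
0.6821 + 0.486i - 0.4363j - 0.3288k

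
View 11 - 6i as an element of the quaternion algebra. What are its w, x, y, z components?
11 - 6i + 0j + 0k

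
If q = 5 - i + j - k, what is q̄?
5 + i - j + k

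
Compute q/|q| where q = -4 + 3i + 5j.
-0.5657 + 0.4243i + 0.7071j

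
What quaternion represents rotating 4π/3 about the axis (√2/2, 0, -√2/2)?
-0.5 + 0.6124i - 0.6124k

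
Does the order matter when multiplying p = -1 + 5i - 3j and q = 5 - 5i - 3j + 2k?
Yes: pq = 11 + 24i - 22j - 32k ≠ 11 + 36i - 2j + 28k = qp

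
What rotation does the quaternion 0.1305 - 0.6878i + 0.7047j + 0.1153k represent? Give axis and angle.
axis = (-0.6937, 0.7108, 0.1163), θ = 165°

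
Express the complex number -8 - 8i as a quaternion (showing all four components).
-8 - 8i + 0j + 0k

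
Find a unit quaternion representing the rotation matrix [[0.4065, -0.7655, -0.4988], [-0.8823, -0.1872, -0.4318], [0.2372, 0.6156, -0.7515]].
0.342 + 0.7657i - 0.538j - 0.0854k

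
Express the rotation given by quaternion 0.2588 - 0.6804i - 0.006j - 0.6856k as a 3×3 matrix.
[[0.0598, 0.363, 0.9299], [-0.3467, -0.866, 0.3604], [0.9361, -0.3439, 0.074]]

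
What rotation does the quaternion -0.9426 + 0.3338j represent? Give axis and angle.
axis = (0, 1, 0), θ = 321°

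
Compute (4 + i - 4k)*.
4 - i + 4k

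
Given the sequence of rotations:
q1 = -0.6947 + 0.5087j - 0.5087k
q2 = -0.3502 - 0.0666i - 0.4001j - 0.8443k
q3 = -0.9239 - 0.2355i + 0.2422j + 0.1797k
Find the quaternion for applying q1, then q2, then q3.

q2 · q1 = 0.0173 + 0.6793i + 0.0659j + 0.7308k
q3 · q2 · q1 = -0.0033 - 0.4665i + 0.2375j - 0.8521k
-0.0033 - 0.4665i + 0.2375j - 0.8521k


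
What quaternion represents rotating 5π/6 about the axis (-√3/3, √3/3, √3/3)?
0.2588 - 0.5577i + 0.5577j + 0.5577k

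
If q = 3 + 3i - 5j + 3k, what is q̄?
3 - 3i + 5j - 3k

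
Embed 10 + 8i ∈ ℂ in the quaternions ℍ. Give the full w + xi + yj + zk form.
10 + 8i + 0j + 0k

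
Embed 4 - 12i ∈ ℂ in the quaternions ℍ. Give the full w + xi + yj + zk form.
4 - 12i + 0j + 0k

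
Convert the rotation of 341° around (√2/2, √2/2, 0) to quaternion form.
-0.9863 + 0.1167i + 0.1167j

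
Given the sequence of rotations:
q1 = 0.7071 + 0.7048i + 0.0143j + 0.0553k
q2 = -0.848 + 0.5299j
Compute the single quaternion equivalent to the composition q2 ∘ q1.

q2 · q1 = -0.6072 - 0.5684i + 0.3626j - 0.4204k
-0.6072 - 0.5684i + 0.3626j - 0.4204k


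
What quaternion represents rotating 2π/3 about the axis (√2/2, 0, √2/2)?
0.5 + 0.6124i + 0.6124k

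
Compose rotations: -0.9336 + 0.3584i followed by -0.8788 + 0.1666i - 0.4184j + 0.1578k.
0.7607 - 0.4705i + 0.4472j + 0.0026k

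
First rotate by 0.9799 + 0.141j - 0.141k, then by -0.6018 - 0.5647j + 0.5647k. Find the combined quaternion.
-0.4305 - 0.6382j + 0.6382k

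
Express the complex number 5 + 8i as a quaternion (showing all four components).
5 + 8i + 0j + 0k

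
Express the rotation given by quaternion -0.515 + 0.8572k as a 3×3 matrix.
[[-0.4696, 0.8829, 0], [-0.8829, -0.4696, 0], [0, 0, 1]]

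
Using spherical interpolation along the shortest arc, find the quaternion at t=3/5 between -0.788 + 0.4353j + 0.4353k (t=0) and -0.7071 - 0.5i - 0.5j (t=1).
-0.898 - 0.3563i - 0.1386j + 0.2177k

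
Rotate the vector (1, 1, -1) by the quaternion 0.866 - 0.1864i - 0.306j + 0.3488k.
(0.739, 1.296, -0.88)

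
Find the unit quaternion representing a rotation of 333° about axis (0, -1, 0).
-0.9724 - 0.2334j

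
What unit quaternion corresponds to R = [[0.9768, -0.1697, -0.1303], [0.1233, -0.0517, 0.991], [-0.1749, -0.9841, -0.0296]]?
0.6884 - 0.7173i + 0.0162j + 0.1064k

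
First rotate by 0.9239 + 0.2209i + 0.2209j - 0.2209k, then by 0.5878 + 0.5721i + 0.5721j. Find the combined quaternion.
0.2903 + 0.532i + 0.7848j - 0.1298k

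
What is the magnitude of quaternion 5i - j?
√26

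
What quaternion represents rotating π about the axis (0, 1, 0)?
j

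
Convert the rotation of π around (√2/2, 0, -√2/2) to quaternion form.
0.7071i - 0.7071k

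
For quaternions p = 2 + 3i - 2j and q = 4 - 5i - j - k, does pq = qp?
No: pq = 21 + 4i - 7j - 15k ≠ 21 - 13j + 11k = qp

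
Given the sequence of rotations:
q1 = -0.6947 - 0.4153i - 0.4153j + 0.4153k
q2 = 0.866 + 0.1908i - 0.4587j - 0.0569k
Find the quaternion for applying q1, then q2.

q2 · q1 = -0.6892 - 0.7063i - 0.0966j + 0.1294k
-0.6892 - 0.7063i - 0.0966j + 0.1294k


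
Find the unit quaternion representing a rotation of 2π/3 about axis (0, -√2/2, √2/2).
0.5 - 0.6124j + 0.6124k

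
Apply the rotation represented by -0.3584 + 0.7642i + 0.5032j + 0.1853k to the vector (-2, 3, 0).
(1.856, -1.983, -2.372)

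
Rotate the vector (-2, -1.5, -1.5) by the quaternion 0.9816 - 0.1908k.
(-2.416, -0.642, -1.5)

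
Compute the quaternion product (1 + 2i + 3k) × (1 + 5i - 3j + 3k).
-18 + 16i + 6j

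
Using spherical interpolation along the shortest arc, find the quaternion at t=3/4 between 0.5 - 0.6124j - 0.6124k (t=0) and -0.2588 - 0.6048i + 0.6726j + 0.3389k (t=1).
0.3378 + 0.4718i - 0.6911j - 0.4308k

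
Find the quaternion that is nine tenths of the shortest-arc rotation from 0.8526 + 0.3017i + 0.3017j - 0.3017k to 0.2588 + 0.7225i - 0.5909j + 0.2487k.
0.3693 + 0.7392i - 0.5275j + 0.1975k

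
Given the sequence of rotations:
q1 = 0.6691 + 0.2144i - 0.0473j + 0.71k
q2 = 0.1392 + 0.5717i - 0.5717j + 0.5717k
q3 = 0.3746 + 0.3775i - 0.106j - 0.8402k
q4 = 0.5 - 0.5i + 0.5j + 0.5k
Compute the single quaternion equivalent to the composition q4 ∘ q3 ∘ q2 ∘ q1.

q2 · q1 = -0.4624 + 0.0335i - 0.6724j + 0.5769k
q3 · q2 · q1 = 0.2276 - 0.7881i - 0.4488j + 0.3543k
q4 · q3 · q2 · q1 = -0.233 - 0.1063i - 0.3275j + 0.9094k
-0.233 - 0.1063i - 0.3275j + 0.9094k


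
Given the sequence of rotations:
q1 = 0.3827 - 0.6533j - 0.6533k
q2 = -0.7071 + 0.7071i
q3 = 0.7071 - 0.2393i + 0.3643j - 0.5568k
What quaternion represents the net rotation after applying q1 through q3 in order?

q2 · q1 = -0.2706 + 0.2706i + 0.9239j
q3 · q2 · q1 = -0.4632 + 0.7705i + 0.404j - 0.169k
-0.4632 + 0.7705i + 0.404j - 0.169k


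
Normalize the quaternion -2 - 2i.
-0.7071 - 0.7071i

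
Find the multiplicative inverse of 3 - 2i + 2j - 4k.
0.0909 + 0.0606i - 0.0606j + 0.1212k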